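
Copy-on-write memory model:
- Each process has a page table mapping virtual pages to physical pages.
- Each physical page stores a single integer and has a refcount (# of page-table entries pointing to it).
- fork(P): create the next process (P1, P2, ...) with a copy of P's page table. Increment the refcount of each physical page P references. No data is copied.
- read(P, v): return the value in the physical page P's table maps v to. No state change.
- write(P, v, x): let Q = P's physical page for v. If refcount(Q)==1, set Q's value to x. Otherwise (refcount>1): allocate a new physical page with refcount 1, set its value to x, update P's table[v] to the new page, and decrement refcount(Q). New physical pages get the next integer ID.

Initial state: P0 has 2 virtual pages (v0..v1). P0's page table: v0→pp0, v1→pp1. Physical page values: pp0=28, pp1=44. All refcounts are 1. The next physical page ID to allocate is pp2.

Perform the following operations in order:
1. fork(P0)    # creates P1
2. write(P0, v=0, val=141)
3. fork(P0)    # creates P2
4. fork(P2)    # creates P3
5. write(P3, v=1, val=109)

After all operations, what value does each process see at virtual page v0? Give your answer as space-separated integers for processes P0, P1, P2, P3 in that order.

Answer: 141 28 141 141

Derivation:
Op 1: fork(P0) -> P1. 2 ppages; refcounts: pp0:2 pp1:2
Op 2: write(P0, v0, 141). refcount(pp0)=2>1 -> COPY to pp2. 3 ppages; refcounts: pp0:1 pp1:2 pp2:1
Op 3: fork(P0) -> P2. 3 ppages; refcounts: pp0:1 pp1:3 pp2:2
Op 4: fork(P2) -> P3. 3 ppages; refcounts: pp0:1 pp1:4 pp2:3
Op 5: write(P3, v1, 109). refcount(pp1)=4>1 -> COPY to pp3. 4 ppages; refcounts: pp0:1 pp1:3 pp2:3 pp3:1
P0: v0 -> pp2 = 141
P1: v0 -> pp0 = 28
P2: v0 -> pp2 = 141
P3: v0 -> pp2 = 141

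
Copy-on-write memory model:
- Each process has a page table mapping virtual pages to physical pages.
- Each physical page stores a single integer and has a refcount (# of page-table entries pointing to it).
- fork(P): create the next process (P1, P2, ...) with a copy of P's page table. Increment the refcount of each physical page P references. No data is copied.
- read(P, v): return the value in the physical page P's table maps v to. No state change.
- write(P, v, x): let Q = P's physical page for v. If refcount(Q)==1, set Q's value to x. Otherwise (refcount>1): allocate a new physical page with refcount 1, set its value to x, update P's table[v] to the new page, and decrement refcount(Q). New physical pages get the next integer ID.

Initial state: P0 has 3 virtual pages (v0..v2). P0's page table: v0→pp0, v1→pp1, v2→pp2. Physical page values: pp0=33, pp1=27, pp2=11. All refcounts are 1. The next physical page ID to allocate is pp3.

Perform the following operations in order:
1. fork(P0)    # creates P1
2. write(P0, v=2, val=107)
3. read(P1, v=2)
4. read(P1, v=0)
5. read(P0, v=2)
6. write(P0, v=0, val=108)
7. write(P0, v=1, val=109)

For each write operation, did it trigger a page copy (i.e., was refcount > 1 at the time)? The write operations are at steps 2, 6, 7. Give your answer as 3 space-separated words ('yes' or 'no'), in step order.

Op 1: fork(P0) -> P1. 3 ppages; refcounts: pp0:2 pp1:2 pp2:2
Op 2: write(P0, v2, 107). refcount(pp2)=2>1 -> COPY to pp3. 4 ppages; refcounts: pp0:2 pp1:2 pp2:1 pp3:1
Op 3: read(P1, v2) -> 11. No state change.
Op 4: read(P1, v0) -> 33. No state change.
Op 5: read(P0, v2) -> 107. No state change.
Op 6: write(P0, v0, 108). refcount(pp0)=2>1 -> COPY to pp4. 5 ppages; refcounts: pp0:1 pp1:2 pp2:1 pp3:1 pp4:1
Op 7: write(P0, v1, 109). refcount(pp1)=2>1 -> COPY to pp5. 6 ppages; refcounts: pp0:1 pp1:1 pp2:1 pp3:1 pp4:1 pp5:1

yes yes yes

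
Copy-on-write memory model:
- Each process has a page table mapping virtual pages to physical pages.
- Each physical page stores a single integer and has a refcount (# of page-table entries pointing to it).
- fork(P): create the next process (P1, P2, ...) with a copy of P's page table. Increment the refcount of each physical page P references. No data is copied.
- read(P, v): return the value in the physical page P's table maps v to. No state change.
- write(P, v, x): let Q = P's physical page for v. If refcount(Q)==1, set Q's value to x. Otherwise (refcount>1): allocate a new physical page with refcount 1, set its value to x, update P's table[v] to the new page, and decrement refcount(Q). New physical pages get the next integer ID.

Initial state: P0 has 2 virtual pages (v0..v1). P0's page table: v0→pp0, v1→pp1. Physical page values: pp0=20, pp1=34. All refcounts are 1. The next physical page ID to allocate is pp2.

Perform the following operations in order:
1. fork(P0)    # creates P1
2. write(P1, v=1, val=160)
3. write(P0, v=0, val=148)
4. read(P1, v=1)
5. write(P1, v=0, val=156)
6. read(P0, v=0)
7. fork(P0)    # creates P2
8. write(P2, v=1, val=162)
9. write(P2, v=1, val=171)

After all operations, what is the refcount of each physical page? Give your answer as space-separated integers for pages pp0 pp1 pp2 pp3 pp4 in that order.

Answer: 1 1 1 2 1

Derivation:
Op 1: fork(P0) -> P1. 2 ppages; refcounts: pp0:2 pp1:2
Op 2: write(P1, v1, 160). refcount(pp1)=2>1 -> COPY to pp2. 3 ppages; refcounts: pp0:2 pp1:1 pp2:1
Op 3: write(P0, v0, 148). refcount(pp0)=2>1 -> COPY to pp3. 4 ppages; refcounts: pp0:1 pp1:1 pp2:1 pp3:1
Op 4: read(P1, v1) -> 160. No state change.
Op 5: write(P1, v0, 156). refcount(pp0)=1 -> write in place. 4 ppages; refcounts: pp0:1 pp1:1 pp2:1 pp3:1
Op 6: read(P0, v0) -> 148. No state change.
Op 7: fork(P0) -> P2. 4 ppages; refcounts: pp0:1 pp1:2 pp2:1 pp3:2
Op 8: write(P2, v1, 162). refcount(pp1)=2>1 -> COPY to pp4. 5 ppages; refcounts: pp0:1 pp1:1 pp2:1 pp3:2 pp4:1
Op 9: write(P2, v1, 171). refcount(pp4)=1 -> write in place. 5 ppages; refcounts: pp0:1 pp1:1 pp2:1 pp3:2 pp4:1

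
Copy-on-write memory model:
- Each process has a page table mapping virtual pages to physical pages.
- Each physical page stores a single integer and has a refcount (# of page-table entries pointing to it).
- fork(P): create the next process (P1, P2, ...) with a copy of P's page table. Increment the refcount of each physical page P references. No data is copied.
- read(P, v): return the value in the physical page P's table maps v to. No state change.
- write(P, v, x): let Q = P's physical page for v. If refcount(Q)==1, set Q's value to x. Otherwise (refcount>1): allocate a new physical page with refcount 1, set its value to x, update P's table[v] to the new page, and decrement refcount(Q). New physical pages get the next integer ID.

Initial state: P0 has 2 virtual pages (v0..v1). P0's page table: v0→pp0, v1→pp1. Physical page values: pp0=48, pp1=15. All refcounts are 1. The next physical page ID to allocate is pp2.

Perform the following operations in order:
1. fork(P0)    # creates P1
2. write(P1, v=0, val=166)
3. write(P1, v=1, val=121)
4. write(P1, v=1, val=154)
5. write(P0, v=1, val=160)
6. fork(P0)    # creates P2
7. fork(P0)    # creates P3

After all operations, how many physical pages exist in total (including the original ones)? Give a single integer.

Answer: 4

Derivation:
Op 1: fork(P0) -> P1. 2 ppages; refcounts: pp0:2 pp1:2
Op 2: write(P1, v0, 166). refcount(pp0)=2>1 -> COPY to pp2. 3 ppages; refcounts: pp0:1 pp1:2 pp2:1
Op 3: write(P1, v1, 121). refcount(pp1)=2>1 -> COPY to pp3. 4 ppages; refcounts: pp0:1 pp1:1 pp2:1 pp3:1
Op 4: write(P1, v1, 154). refcount(pp3)=1 -> write in place. 4 ppages; refcounts: pp0:1 pp1:1 pp2:1 pp3:1
Op 5: write(P0, v1, 160). refcount(pp1)=1 -> write in place. 4 ppages; refcounts: pp0:1 pp1:1 pp2:1 pp3:1
Op 6: fork(P0) -> P2. 4 ppages; refcounts: pp0:2 pp1:2 pp2:1 pp3:1
Op 7: fork(P0) -> P3. 4 ppages; refcounts: pp0:3 pp1:3 pp2:1 pp3:1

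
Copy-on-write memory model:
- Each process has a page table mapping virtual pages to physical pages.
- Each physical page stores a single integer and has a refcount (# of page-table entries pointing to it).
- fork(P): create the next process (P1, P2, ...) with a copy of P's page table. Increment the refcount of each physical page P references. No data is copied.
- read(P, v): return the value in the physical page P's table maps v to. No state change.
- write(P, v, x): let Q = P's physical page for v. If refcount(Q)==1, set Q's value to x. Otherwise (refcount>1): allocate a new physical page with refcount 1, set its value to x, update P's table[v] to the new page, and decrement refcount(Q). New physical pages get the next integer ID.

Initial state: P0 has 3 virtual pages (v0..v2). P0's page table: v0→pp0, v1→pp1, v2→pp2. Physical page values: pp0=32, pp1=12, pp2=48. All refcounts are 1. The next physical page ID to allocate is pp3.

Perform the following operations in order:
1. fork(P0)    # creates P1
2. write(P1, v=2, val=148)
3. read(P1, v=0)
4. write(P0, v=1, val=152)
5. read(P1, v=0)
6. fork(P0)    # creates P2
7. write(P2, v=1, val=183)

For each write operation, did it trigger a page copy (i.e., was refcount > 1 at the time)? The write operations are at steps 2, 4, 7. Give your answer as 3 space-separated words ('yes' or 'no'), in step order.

Op 1: fork(P0) -> P1. 3 ppages; refcounts: pp0:2 pp1:2 pp2:2
Op 2: write(P1, v2, 148). refcount(pp2)=2>1 -> COPY to pp3. 4 ppages; refcounts: pp0:2 pp1:2 pp2:1 pp3:1
Op 3: read(P1, v0) -> 32. No state change.
Op 4: write(P0, v1, 152). refcount(pp1)=2>1 -> COPY to pp4. 5 ppages; refcounts: pp0:2 pp1:1 pp2:1 pp3:1 pp4:1
Op 5: read(P1, v0) -> 32. No state change.
Op 6: fork(P0) -> P2. 5 ppages; refcounts: pp0:3 pp1:1 pp2:2 pp3:1 pp4:2
Op 7: write(P2, v1, 183). refcount(pp4)=2>1 -> COPY to pp5. 6 ppages; refcounts: pp0:3 pp1:1 pp2:2 pp3:1 pp4:1 pp5:1

yes yes yes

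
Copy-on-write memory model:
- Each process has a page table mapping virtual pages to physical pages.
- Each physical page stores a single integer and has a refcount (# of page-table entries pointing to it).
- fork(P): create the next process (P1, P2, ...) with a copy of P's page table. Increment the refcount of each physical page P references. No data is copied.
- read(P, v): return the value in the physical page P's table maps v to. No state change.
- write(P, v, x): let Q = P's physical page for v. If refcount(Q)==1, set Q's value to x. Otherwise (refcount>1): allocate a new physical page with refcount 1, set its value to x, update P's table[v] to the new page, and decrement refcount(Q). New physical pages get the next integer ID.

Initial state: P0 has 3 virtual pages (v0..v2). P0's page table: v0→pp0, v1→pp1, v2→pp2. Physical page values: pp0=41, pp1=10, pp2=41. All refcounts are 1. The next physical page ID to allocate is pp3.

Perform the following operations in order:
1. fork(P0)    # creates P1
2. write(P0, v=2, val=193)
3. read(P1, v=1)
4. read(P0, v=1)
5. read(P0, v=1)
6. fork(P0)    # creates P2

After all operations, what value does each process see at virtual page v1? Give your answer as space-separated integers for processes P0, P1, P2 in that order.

Answer: 10 10 10

Derivation:
Op 1: fork(P0) -> P1. 3 ppages; refcounts: pp0:2 pp1:2 pp2:2
Op 2: write(P0, v2, 193). refcount(pp2)=2>1 -> COPY to pp3. 4 ppages; refcounts: pp0:2 pp1:2 pp2:1 pp3:1
Op 3: read(P1, v1) -> 10. No state change.
Op 4: read(P0, v1) -> 10. No state change.
Op 5: read(P0, v1) -> 10. No state change.
Op 6: fork(P0) -> P2. 4 ppages; refcounts: pp0:3 pp1:3 pp2:1 pp3:2
P0: v1 -> pp1 = 10
P1: v1 -> pp1 = 10
P2: v1 -> pp1 = 10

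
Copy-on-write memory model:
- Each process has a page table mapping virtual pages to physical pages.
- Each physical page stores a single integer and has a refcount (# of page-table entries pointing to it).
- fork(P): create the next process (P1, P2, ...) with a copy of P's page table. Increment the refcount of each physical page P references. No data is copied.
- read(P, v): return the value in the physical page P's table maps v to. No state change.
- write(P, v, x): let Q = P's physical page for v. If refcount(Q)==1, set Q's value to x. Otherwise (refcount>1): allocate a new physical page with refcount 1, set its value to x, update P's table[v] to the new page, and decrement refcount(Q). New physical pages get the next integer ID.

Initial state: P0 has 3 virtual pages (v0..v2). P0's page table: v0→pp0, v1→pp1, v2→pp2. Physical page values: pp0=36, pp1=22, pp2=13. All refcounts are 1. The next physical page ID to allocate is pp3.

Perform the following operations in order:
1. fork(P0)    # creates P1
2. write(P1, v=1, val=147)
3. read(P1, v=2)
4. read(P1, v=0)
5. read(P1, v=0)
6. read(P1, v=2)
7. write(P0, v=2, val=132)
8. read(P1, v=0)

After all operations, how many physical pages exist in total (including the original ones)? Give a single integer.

Op 1: fork(P0) -> P1. 3 ppages; refcounts: pp0:2 pp1:2 pp2:2
Op 2: write(P1, v1, 147). refcount(pp1)=2>1 -> COPY to pp3. 4 ppages; refcounts: pp0:2 pp1:1 pp2:2 pp3:1
Op 3: read(P1, v2) -> 13. No state change.
Op 4: read(P1, v0) -> 36. No state change.
Op 5: read(P1, v0) -> 36. No state change.
Op 6: read(P1, v2) -> 13. No state change.
Op 7: write(P0, v2, 132). refcount(pp2)=2>1 -> COPY to pp4. 5 ppages; refcounts: pp0:2 pp1:1 pp2:1 pp3:1 pp4:1
Op 8: read(P1, v0) -> 36. No state change.

Answer: 5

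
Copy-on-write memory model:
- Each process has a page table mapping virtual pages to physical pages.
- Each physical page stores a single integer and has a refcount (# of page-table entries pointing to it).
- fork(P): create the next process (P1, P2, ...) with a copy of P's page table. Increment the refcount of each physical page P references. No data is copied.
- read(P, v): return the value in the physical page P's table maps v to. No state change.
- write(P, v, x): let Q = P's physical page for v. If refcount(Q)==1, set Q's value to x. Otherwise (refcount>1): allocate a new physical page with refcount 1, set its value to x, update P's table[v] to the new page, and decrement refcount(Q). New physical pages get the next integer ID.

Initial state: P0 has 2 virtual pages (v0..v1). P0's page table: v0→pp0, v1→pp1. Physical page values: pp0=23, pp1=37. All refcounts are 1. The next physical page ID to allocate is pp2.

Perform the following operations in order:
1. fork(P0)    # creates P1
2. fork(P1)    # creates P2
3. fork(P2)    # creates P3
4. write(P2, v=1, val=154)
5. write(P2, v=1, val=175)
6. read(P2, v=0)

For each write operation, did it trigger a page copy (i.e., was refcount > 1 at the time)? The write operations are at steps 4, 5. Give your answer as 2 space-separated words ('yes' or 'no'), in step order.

Op 1: fork(P0) -> P1. 2 ppages; refcounts: pp0:2 pp1:2
Op 2: fork(P1) -> P2. 2 ppages; refcounts: pp0:3 pp1:3
Op 3: fork(P2) -> P3. 2 ppages; refcounts: pp0:4 pp1:4
Op 4: write(P2, v1, 154). refcount(pp1)=4>1 -> COPY to pp2. 3 ppages; refcounts: pp0:4 pp1:3 pp2:1
Op 5: write(P2, v1, 175). refcount(pp2)=1 -> write in place. 3 ppages; refcounts: pp0:4 pp1:3 pp2:1
Op 6: read(P2, v0) -> 23. No state change.

yes no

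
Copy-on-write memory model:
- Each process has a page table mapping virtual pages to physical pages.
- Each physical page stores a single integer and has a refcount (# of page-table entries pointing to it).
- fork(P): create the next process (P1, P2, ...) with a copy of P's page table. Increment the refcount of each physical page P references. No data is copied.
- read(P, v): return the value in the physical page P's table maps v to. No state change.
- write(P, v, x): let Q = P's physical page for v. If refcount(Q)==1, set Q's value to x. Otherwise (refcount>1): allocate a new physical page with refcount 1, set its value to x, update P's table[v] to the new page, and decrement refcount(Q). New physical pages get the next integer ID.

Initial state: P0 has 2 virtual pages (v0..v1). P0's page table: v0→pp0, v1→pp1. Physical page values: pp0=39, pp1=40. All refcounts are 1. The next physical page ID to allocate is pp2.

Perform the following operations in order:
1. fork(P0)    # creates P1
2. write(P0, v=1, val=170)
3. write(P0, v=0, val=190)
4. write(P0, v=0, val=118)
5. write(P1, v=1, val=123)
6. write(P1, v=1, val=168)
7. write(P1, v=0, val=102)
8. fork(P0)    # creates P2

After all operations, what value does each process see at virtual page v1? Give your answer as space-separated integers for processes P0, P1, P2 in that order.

Answer: 170 168 170

Derivation:
Op 1: fork(P0) -> P1. 2 ppages; refcounts: pp0:2 pp1:2
Op 2: write(P0, v1, 170). refcount(pp1)=2>1 -> COPY to pp2. 3 ppages; refcounts: pp0:2 pp1:1 pp2:1
Op 3: write(P0, v0, 190). refcount(pp0)=2>1 -> COPY to pp3. 4 ppages; refcounts: pp0:1 pp1:1 pp2:1 pp3:1
Op 4: write(P0, v0, 118). refcount(pp3)=1 -> write in place. 4 ppages; refcounts: pp0:1 pp1:1 pp2:1 pp3:1
Op 5: write(P1, v1, 123). refcount(pp1)=1 -> write in place. 4 ppages; refcounts: pp0:1 pp1:1 pp2:1 pp3:1
Op 6: write(P1, v1, 168). refcount(pp1)=1 -> write in place. 4 ppages; refcounts: pp0:1 pp1:1 pp2:1 pp3:1
Op 7: write(P1, v0, 102). refcount(pp0)=1 -> write in place. 4 ppages; refcounts: pp0:1 pp1:1 pp2:1 pp3:1
Op 8: fork(P0) -> P2. 4 ppages; refcounts: pp0:1 pp1:1 pp2:2 pp3:2
P0: v1 -> pp2 = 170
P1: v1 -> pp1 = 168
P2: v1 -> pp2 = 170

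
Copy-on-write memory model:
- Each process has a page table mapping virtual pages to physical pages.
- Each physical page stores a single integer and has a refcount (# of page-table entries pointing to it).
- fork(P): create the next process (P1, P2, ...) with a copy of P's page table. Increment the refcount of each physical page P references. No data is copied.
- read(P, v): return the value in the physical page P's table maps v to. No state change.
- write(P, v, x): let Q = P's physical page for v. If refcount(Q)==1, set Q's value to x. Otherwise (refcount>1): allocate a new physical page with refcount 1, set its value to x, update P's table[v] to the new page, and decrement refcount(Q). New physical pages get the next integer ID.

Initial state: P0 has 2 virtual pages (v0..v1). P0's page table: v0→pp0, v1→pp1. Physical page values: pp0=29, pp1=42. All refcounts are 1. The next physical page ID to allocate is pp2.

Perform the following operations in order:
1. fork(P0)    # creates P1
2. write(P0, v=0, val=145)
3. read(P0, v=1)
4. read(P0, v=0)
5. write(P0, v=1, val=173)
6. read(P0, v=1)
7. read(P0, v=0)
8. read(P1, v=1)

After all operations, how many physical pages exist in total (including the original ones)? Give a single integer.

Op 1: fork(P0) -> P1. 2 ppages; refcounts: pp0:2 pp1:2
Op 2: write(P0, v0, 145). refcount(pp0)=2>1 -> COPY to pp2. 3 ppages; refcounts: pp0:1 pp1:2 pp2:1
Op 3: read(P0, v1) -> 42. No state change.
Op 4: read(P0, v0) -> 145. No state change.
Op 5: write(P0, v1, 173). refcount(pp1)=2>1 -> COPY to pp3. 4 ppages; refcounts: pp0:1 pp1:1 pp2:1 pp3:1
Op 6: read(P0, v1) -> 173. No state change.
Op 7: read(P0, v0) -> 145. No state change.
Op 8: read(P1, v1) -> 42. No state change.

Answer: 4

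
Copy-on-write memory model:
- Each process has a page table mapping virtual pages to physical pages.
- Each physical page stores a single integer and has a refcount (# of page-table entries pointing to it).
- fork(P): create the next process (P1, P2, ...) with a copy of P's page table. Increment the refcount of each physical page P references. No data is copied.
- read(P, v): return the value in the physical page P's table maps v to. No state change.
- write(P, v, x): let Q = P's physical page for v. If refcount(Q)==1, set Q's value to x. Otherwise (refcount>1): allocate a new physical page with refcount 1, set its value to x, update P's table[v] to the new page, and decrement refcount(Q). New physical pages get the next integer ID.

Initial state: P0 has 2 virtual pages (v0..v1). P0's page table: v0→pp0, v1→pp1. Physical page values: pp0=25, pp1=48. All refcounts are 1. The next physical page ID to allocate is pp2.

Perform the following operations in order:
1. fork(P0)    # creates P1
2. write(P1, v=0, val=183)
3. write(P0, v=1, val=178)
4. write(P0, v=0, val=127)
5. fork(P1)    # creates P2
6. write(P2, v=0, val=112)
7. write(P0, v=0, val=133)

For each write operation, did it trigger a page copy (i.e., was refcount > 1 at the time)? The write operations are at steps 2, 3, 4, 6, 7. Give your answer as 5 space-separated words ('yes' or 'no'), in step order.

Op 1: fork(P0) -> P1. 2 ppages; refcounts: pp0:2 pp1:2
Op 2: write(P1, v0, 183). refcount(pp0)=2>1 -> COPY to pp2. 3 ppages; refcounts: pp0:1 pp1:2 pp2:1
Op 3: write(P0, v1, 178). refcount(pp1)=2>1 -> COPY to pp3. 4 ppages; refcounts: pp0:1 pp1:1 pp2:1 pp3:1
Op 4: write(P0, v0, 127). refcount(pp0)=1 -> write in place. 4 ppages; refcounts: pp0:1 pp1:1 pp2:1 pp3:1
Op 5: fork(P1) -> P2. 4 ppages; refcounts: pp0:1 pp1:2 pp2:2 pp3:1
Op 6: write(P2, v0, 112). refcount(pp2)=2>1 -> COPY to pp4. 5 ppages; refcounts: pp0:1 pp1:2 pp2:1 pp3:1 pp4:1
Op 7: write(P0, v0, 133). refcount(pp0)=1 -> write in place. 5 ppages; refcounts: pp0:1 pp1:2 pp2:1 pp3:1 pp4:1

yes yes no yes no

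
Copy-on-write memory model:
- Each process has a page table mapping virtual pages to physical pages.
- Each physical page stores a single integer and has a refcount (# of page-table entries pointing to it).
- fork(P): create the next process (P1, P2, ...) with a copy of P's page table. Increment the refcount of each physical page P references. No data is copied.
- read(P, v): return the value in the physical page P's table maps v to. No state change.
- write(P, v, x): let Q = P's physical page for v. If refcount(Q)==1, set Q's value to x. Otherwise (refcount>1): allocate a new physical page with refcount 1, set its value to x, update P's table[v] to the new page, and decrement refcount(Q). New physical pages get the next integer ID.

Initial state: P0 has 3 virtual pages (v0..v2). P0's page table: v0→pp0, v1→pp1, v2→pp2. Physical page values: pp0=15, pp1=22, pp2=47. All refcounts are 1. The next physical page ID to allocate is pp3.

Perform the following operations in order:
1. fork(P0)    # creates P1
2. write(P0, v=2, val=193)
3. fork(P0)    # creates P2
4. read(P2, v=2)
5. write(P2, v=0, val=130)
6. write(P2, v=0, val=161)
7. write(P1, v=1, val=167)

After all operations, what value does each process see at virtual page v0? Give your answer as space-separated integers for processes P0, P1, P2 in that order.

Op 1: fork(P0) -> P1. 3 ppages; refcounts: pp0:2 pp1:2 pp2:2
Op 2: write(P0, v2, 193). refcount(pp2)=2>1 -> COPY to pp3. 4 ppages; refcounts: pp0:2 pp1:2 pp2:1 pp3:1
Op 3: fork(P0) -> P2. 4 ppages; refcounts: pp0:3 pp1:3 pp2:1 pp3:2
Op 4: read(P2, v2) -> 193. No state change.
Op 5: write(P2, v0, 130). refcount(pp0)=3>1 -> COPY to pp4. 5 ppages; refcounts: pp0:2 pp1:3 pp2:1 pp3:2 pp4:1
Op 6: write(P2, v0, 161). refcount(pp4)=1 -> write in place. 5 ppages; refcounts: pp0:2 pp1:3 pp2:1 pp3:2 pp4:1
Op 7: write(P1, v1, 167). refcount(pp1)=3>1 -> COPY to pp5. 6 ppages; refcounts: pp0:2 pp1:2 pp2:1 pp3:2 pp4:1 pp5:1
P0: v0 -> pp0 = 15
P1: v0 -> pp0 = 15
P2: v0 -> pp4 = 161

Answer: 15 15 161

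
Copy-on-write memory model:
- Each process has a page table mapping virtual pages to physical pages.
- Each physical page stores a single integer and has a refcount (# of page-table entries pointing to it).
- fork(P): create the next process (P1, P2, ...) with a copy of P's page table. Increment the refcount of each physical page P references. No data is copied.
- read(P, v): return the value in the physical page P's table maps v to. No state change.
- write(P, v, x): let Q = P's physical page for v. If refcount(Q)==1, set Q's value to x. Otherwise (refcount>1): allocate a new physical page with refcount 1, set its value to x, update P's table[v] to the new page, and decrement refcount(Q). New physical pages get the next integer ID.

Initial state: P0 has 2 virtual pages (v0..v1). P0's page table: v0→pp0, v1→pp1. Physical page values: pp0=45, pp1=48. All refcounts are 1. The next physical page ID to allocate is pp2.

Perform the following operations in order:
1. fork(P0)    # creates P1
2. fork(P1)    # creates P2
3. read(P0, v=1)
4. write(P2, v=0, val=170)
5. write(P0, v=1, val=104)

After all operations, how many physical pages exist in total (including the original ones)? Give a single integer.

Op 1: fork(P0) -> P1. 2 ppages; refcounts: pp0:2 pp1:2
Op 2: fork(P1) -> P2. 2 ppages; refcounts: pp0:3 pp1:3
Op 3: read(P0, v1) -> 48. No state change.
Op 4: write(P2, v0, 170). refcount(pp0)=3>1 -> COPY to pp2. 3 ppages; refcounts: pp0:2 pp1:3 pp2:1
Op 5: write(P0, v1, 104). refcount(pp1)=3>1 -> COPY to pp3. 4 ppages; refcounts: pp0:2 pp1:2 pp2:1 pp3:1

Answer: 4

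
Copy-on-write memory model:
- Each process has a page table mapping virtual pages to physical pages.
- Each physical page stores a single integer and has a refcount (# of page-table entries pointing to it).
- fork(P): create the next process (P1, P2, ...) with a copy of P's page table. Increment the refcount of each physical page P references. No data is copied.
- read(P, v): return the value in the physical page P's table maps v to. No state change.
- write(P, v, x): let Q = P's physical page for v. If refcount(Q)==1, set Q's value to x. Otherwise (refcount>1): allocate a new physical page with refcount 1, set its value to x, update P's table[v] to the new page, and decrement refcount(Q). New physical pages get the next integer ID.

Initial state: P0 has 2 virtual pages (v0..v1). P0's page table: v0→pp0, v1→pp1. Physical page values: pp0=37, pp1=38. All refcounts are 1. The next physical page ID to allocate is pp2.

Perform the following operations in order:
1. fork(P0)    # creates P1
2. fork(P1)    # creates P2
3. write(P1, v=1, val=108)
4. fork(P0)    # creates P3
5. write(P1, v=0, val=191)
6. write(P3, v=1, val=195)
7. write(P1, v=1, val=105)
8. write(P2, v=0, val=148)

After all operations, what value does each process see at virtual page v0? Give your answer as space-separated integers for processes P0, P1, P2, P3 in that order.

Op 1: fork(P0) -> P1. 2 ppages; refcounts: pp0:2 pp1:2
Op 2: fork(P1) -> P2. 2 ppages; refcounts: pp0:3 pp1:3
Op 3: write(P1, v1, 108). refcount(pp1)=3>1 -> COPY to pp2. 3 ppages; refcounts: pp0:3 pp1:2 pp2:1
Op 4: fork(P0) -> P3. 3 ppages; refcounts: pp0:4 pp1:3 pp2:1
Op 5: write(P1, v0, 191). refcount(pp0)=4>1 -> COPY to pp3. 4 ppages; refcounts: pp0:3 pp1:3 pp2:1 pp3:1
Op 6: write(P3, v1, 195). refcount(pp1)=3>1 -> COPY to pp4. 5 ppages; refcounts: pp0:3 pp1:2 pp2:1 pp3:1 pp4:1
Op 7: write(P1, v1, 105). refcount(pp2)=1 -> write in place. 5 ppages; refcounts: pp0:3 pp1:2 pp2:1 pp3:1 pp4:1
Op 8: write(P2, v0, 148). refcount(pp0)=3>1 -> COPY to pp5. 6 ppages; refcounts: pp0:2 pp1:2 pp2:1 pp3:1 pp4:1 pp5:1
P0: v0 -> pp0 = 37
P1: v0 -> pp3 = 191
P2: v0 -> pp5 = 148
P3: v0 -> pp0 = 37

Answer: 37 191 148 37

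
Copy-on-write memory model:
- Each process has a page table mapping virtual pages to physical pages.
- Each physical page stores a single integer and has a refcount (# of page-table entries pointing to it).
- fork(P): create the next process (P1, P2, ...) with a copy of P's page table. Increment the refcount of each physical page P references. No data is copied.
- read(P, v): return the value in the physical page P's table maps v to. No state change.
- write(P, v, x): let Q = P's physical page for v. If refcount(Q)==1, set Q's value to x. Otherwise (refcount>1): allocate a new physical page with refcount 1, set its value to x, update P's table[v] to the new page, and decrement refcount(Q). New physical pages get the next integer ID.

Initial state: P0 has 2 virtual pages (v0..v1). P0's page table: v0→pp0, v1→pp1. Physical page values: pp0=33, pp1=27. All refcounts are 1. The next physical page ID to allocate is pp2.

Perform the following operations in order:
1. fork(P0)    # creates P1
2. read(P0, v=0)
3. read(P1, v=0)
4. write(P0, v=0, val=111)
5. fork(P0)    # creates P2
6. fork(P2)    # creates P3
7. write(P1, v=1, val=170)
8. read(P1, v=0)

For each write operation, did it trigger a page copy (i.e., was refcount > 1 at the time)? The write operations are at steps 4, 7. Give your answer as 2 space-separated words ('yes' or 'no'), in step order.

Op 1: fork(P0) -> P1. 2 ppages; refcounts: pp0:2 pp1:2
Op 2: read(P0, v0) -> 33. No state change.
Op 3: read(P1, v0) -> 33. No state change.
Op 4: write(P0, v0, 111). refcount(pp0)=2>1 -> COPY to pp2. 3 ppages; refcounts: pp0:1 pp1:2 pp2:1
Op 5: fork(P0) -> P2. 3 ppages; refcounts: pp0:1 pp1:3 pp2:2
Op 6: fork(P2) -> P3. 3 ppages; refcounts: pp0:1 pp1:4 pp2:3
Op 7: write(P1, v1, 170). refcount(pp1)=4>1 -> COPY to pp3. 4 ppages; refcounts: pp0:1 pp1:3 pp2:3 pp3:1
Op 8: read(P1, v0) -> 33. No state change.

yes yes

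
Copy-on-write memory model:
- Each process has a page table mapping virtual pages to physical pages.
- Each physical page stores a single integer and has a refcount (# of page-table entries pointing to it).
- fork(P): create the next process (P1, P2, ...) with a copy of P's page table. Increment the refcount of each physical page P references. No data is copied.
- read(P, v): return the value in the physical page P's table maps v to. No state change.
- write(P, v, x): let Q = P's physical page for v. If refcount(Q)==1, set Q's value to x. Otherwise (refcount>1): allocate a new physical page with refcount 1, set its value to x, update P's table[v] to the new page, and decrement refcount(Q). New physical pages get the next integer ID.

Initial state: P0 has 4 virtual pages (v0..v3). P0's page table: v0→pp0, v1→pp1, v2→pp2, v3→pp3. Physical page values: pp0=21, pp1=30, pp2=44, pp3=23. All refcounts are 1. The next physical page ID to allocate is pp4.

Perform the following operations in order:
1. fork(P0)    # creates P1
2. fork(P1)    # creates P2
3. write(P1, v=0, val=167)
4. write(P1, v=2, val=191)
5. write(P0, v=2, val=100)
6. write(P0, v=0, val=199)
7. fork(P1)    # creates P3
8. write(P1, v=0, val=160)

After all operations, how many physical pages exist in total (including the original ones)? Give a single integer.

Answer: 9

Derivation:
Op 1: fork(P0) -> P1. 4 ppages; refcounts: pp0:2 pp1:2 pp2:2 pp3:2
Op 2: fork(P1) -> P2. 4 ppages; refcounts: pp0:3 pp1:3 pp2:3 pp3:3
Op 3: write(P1, v0, 167). refcount(pp0)=3>1 -> COPY to pp4. 5 ppages; refcounts: pp0:2 pp1:3 pp2:3 pp3:3 pp4:1
Op 4: write(P1, v2, 191). refcount(pp2)=3>1 -> COPY to pp5. 6 ppages; refcounts: pp0:2 pp1:3 pp2:2 pp3:3 pp4:1 pp5:1
Op 5: write(P0, v2, 100). refcount(pp2)=2>1 -> COPY to pp6. 7 ppages; refcounts: pp0:2 pp1:3 pp2:1 pp3:3 pp4:1 pp5:1 pp6:1
Op 6: write(P0, v0, 199). refcount(pp0)=2>1 -> COPY to pp7. 8 ppages; refcounts: pp0:1 pp1:3 pp2:1 pp3:3 pp4:1 pp5:1 pp6:1 pp7:1
Op 7: fork(P1) -> P3. 8 ppages; refcounts: pp0:1 pp1:4 pp2:1 pp3:4 pp4:2 pp5:2 pp6:1 pp7:1
Op 8: write(P1, v0, 160). refcount(pp4)=2>1 -> COPY to pp8. 9 ppages; refcounts: pp0:1 pp1:4 pp2:1 pp3:4 pp4:1 pp5:2 pp6:1 pp7:1 pp8:1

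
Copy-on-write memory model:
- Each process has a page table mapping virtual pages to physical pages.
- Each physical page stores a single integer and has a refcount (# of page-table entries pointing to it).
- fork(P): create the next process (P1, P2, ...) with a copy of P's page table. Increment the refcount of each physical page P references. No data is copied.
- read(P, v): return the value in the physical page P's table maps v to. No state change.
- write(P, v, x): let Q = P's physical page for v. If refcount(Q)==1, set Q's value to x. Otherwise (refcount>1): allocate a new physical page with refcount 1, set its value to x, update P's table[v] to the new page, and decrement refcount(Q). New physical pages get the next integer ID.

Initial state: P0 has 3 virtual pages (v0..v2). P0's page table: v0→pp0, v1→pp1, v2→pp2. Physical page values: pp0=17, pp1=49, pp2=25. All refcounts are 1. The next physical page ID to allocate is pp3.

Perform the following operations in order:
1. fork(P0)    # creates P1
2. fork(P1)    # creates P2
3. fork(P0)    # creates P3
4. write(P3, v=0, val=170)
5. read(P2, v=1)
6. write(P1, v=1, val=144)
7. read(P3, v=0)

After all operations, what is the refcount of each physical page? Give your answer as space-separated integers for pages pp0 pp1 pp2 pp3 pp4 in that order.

Answer: 3 3 4 1 1

Derivation:
Op 1: fork(P0) -> P1. 3 ppages; refcounts: pp0:2 pp1:2 pp2:2
Op 2: fork(P1) -> P2. 3 ppages; refcounts: pp0:3 pp1:3 pp2:3
Op 3: fork(P0) -> P3. 3 ppages; refcounts: pp0:4 pp1:4 pp2:4
Op 4: write(P3, v0, 170). refcount(pp0)=4>1 -> COPY to pp3. 4 ppages; refcounts: pp0:3 pp1:4 pp2:4 pp3:1
Op 5: read(P2, v1) -> 49. No state change.
Op 6: write(P1, v1, 144). refcount(pp1)=4>1 -> COPY to pp4. 5 ppages; refcounts: pp0:3 pp1:3 pp2:4 pp3:1 pp4:1
Op 7: read(P3, v0) -> 170. No state change.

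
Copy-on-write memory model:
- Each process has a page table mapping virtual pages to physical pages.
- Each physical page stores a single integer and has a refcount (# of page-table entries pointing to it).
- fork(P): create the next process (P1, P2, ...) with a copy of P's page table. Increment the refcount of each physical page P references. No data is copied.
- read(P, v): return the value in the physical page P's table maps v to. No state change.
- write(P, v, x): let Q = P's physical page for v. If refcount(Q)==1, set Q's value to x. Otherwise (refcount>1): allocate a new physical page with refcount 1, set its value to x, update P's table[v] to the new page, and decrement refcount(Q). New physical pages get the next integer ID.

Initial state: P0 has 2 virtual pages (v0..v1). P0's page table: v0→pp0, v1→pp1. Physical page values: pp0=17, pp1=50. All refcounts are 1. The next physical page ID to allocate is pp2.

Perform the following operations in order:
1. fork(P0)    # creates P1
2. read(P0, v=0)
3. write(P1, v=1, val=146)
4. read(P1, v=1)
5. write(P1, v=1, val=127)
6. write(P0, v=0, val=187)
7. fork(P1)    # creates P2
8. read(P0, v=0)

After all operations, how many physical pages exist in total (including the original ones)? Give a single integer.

Answer: 4

Derivation:
Op 1: fork(P0) -> P1. 2 ppages; refcounts: pp0:2 pp1:2
Op 2: read(P0, v0) -> 17. No state change.
Op 3: write(P1, v1, 146). refcount(pp1)=2>1 -> COPY to pp2. 3 ppages; refcounts: pp0:2 pp1:1 pp2:1
Op 4: read(P1, v1) -> 146. No state change.
Op 5: write(P1, v1, 127). refcount(pp2)=1 -> write in place. 3 ppages; refcounts: pp0:2 pp1:1 pp2:1
Op 6: write(P0, v0, 187). refcount(pp0)=2>1 -> COPY to pp3. 4 ppages; refcounts: pp0:1 pp1:1 pp2:1 pp3:1
Op 7: fork(P1) -> P2. 4 ppages; refcounts: pp0:2 pp1:1 pp2:2 pp3:1
Op 8: read(P0, v0) -> 187. No state change.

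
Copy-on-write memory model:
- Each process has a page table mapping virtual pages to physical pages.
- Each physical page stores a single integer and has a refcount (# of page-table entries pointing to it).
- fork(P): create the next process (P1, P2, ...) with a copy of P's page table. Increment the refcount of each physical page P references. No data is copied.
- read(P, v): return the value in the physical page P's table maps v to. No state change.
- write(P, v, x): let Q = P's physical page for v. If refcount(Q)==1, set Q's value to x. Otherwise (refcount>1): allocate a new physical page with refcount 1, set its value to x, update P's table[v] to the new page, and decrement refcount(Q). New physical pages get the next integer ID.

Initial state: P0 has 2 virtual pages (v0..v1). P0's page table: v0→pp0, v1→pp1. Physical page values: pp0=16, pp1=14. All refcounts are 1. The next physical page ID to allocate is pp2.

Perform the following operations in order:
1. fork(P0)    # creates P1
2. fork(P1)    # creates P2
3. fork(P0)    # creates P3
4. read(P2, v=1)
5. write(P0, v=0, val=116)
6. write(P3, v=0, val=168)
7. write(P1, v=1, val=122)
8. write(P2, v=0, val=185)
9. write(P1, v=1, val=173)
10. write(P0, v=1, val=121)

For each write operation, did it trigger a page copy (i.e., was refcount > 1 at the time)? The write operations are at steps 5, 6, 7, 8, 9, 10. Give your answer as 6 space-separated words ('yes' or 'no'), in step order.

Op 1: fork(P0) -> P1. 2 ppages; refcounts: pp0:2 pp1:2
Op 2: fork(P1) -> P2. 2 ppages; refcounts: pp0:3 pp1:3
Op 3: fork(P0) -> P3. 2 ppages; refcounts: pp0:4 pp1:4
Op 4: read(P2, v1) -> 14. No state change.
Op 5: write(P0, v0, 116). refcount(pp0)=4>1 -> COPY to pp2. 3 ppages; refcounts: pp0:3 pp1:4 pp2:1
Op 6: write(P3, v0, 168). refcount(pp0)=3>1 -> COPY to pp3. 4 ppages; refcounts: pp0:2 pp1:4 pp2:1 pp3:1
Op 7: write(P1, v1, 122). refcount(pp1)=4>1 -> COPY to pp4. 5 ppages; refcounts: pp0:2 pp1:3 pp2:1 pp3:1 pp4:1
Op 8: write(P2, v0, 185). refcount(pp0)=2>1 -> COPY to pp5. 6 ppages; refcounts: pp0:1 pp1:3 pp2:1 pp3:1 pp4:1 pp5:1
Op 9: write(P1, v1, 173). refcount(pp4)=1 -> write in place. 6 ppages; refcounts: pp0:1 pp1:3 pp2:1 pp3:1 pp4:1 pp5:1
Op 10: write(P0, v1, 121). refcount(pp1)=3>1 -> COPY to pp6. 7 ppages; refcounts: pp0:1 pp1:2 pp2:1 pp3:1 pp4:1 pp5:1 pp6:1

yes yes yes yes no yes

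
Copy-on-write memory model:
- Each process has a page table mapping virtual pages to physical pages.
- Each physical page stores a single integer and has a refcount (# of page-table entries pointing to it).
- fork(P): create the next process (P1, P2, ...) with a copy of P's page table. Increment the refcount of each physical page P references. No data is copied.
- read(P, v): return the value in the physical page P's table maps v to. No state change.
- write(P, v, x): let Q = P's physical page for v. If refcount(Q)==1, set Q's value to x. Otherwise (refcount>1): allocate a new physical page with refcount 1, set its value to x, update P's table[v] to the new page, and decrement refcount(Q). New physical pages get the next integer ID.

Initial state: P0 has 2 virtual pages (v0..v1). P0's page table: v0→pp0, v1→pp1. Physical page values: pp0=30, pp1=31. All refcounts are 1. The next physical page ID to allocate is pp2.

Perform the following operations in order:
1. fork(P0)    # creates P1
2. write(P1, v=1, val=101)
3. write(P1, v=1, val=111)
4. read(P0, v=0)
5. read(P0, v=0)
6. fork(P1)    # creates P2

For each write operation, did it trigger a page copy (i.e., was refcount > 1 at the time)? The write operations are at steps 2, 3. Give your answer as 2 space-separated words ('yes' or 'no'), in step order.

Op 1: fork(P0) -> P1. 2 ppages; refcounts: pp0:2 pp1:2
Op 2: write(P1, v1, 101). refcount(pp1)=2>1 -> COPY to pp2. 3 ppages; refcounts: pp0:2 pp1:1 pp2:1
Op 3: write(P1, v1, 111). refcount(pp2)=1 -> write in place. 3 ppages; refcounts: pp0:2 pp1:1 pp2:1
Op 4: read(P0, v0) -> 30. No state change.
Op 5: read(P0, v0) -> 30. No state change.
Op 6: fork(P1) -> P2. 3 ppages; refcounts: pp0:3 pp1:1 pp2:2

yes no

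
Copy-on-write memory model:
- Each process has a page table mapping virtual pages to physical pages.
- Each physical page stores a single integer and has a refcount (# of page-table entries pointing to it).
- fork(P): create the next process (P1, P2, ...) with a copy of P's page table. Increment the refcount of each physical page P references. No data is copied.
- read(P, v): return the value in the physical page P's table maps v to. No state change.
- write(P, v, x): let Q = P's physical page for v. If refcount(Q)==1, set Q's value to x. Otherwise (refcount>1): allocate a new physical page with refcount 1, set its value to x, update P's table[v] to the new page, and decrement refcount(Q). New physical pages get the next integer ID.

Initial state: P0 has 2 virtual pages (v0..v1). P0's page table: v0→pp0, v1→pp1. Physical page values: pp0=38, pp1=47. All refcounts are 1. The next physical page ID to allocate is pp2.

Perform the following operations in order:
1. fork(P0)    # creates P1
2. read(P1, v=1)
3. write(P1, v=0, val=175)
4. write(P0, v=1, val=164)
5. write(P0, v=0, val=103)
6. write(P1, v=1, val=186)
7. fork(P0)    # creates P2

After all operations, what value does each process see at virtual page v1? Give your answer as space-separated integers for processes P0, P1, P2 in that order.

Op 1: fork(P0) -> P1. 2 ppages; refcounts: pp0:2 pp1:2
Op 2: read(P1, v1) -> 47. No state change.
Op 3: write(P1, v0, 175). refcount(pp0)=2>1 -> COPY to pp2. 3 ppages; refcounts: pp0:1 pp1:2 pp2:1
Op 4: write(P0, v1, 164). refcount(pp1)=2>1 -> COPY to pp3. 4 ppages; refcounts: pp0:1 pp1:1 pp2:1 pp3:1
Op 5: write(P0, v0, 103). refcount(pp0)=1 -> write in place. 4 ppages; refcounts: pp0:1 pp1:1 pp2:1 pp3:1
Op 6: write(P1, v1, 186). refcount(pp1)=1 -> write in place. 4 ppages; refcounts: pp0:1 pp1:1 pp2:1 pp3:1
Op 7: fork(P0) -> P2. 4 ppages; refcounts: pp0:2 pp1:1 pp2:1 pp3:2
P0: v1 -> pp3 = 164
P1: v1 -> pp1 = 186
P2: v1 -> pp3 = 164

Answer: 164 186 164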